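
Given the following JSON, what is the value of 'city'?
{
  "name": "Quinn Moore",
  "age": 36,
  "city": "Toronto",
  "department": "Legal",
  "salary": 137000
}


Looking up field 'city'
Value: Toronto

Toronto


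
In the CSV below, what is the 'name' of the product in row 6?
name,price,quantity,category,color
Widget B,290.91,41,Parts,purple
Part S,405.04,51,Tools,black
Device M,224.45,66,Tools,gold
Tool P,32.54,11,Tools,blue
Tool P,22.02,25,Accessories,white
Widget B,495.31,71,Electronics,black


Query: Row 6 ('Widget B'), column 'name'
Value: Widget B

Widget B


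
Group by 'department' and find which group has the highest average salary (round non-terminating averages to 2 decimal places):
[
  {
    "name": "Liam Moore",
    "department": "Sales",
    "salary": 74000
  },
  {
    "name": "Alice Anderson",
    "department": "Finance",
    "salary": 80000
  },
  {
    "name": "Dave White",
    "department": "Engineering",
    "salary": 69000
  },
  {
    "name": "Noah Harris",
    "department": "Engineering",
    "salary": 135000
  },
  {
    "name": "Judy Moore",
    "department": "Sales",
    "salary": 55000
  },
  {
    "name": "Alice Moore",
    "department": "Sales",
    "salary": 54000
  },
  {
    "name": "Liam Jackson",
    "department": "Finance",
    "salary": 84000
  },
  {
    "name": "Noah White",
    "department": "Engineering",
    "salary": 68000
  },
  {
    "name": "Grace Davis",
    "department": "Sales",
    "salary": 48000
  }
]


Group by: department

Groups:
  Engineering: 3 people, avg salary = 272000/3 ≈ $90666.67
  Finance: 2 people, avg salary = 164000/2 = $82000
  Sales: 4 people, avg salary = 231000/4 = $57750

Highest average salary: Engineering (≈$90666.67)

Engineering (≈$90666.67)


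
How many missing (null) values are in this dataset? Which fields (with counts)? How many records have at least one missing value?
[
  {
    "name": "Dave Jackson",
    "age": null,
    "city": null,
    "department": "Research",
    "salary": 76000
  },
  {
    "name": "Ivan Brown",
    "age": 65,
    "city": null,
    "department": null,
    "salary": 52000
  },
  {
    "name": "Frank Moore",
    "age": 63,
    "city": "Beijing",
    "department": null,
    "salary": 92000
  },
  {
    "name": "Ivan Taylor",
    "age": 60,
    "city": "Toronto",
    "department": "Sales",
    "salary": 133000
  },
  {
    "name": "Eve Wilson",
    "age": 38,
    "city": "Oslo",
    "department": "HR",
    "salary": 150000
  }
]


Checking for missing (null) values in 5 records:

  Dave Jackson: age, city
  Ivan Brown: city, department
  Frank Moore: department
  Ivan Taylor: complete
  Eve Wilson: complete

Per field:
  name: 0 missing
  age: 1 missing
  city: 2 missing
  department: 2 missing
  salary: 0 missing

Total missing values: 5
Records with any missing: 3

5 missing values (age: 1, city: 2, department: 2); 3 incomplete records


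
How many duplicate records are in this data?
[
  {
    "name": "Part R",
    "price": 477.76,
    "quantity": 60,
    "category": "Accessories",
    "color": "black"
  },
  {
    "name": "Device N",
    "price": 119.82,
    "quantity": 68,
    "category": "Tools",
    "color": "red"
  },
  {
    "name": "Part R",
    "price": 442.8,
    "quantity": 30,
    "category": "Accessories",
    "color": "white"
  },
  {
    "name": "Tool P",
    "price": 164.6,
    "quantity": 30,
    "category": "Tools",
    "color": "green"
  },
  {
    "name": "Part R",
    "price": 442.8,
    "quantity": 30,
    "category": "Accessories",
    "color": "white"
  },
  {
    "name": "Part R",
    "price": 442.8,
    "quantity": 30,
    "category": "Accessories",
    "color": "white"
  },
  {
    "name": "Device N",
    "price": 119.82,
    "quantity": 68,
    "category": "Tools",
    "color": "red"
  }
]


Checking 7 records for duplicates:

  Row 1: Part R ($477.76, qty 60)
  Row 2: Device N ($119.82, qty 68)
  Row 3: Part R ($442.8, qty 30)
  Row 4: Tool P ($164.6, qty 30)
  Row 5: Part R ($442.8, qty 30) <-- DUPLICATE
  Row 6: Part R ($442.8, qty 30) <-- DUPLICATE
  Row 7: Device N ($119.82, qty 68) <-- DUPLICATE

Duplicates found: 3
Unique records: 4

3 duplicates, 4 unique


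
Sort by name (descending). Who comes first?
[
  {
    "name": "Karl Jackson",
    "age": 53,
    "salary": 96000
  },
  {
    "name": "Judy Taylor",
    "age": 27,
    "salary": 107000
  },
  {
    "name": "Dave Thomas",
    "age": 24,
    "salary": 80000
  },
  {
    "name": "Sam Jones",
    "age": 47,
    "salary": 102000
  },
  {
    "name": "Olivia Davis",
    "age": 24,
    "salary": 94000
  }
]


Sort by: name (descending)

Sorted order:
  1. Sam Jones (name = Sam Jones)
  2. Olivia Davis (name = Olivia Davis)
  3. Karl Jackson (name = Karl Jackson)
  4. Judy Taylor (name = Judy Taylor)
  5. Dave Thomas (name = Dave Thomas)

First: Sam Jones

Sam Jones


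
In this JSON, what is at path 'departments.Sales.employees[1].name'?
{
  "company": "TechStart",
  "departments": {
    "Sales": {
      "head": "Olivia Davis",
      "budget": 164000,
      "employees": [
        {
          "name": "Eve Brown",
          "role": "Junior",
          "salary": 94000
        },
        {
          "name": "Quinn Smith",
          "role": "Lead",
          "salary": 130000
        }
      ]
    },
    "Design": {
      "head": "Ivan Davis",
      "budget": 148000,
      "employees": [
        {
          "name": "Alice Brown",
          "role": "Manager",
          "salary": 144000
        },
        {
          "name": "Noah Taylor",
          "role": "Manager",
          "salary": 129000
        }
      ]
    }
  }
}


Path: departments.Sales.employees[1].name

Navigate:
  -> departments
  -> Sales
  -> employees[1].name = 'Quinn Smith'

Quinn Smith


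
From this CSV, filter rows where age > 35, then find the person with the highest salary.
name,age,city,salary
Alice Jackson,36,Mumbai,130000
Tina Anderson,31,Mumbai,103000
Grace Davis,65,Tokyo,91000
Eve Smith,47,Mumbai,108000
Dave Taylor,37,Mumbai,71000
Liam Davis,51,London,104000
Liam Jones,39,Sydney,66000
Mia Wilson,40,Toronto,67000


Filter: age > 35
Sort by: salary (descending)

Filtered records (7):
  Alice Jackson, age 36, salary $130000
  Eve Smith, age 47, salary $108000
  Liam Davis, age 51, salary $104000
  Grace Davis, age 65, salary $91000
  Dave Taylor, age 37, salary $71000
  Mia Wilson, age 40, salary $67000
  Liam Jones, age 39, salary $66000

Highest salary: Alice Jackson ($130000)

Alice Jackson


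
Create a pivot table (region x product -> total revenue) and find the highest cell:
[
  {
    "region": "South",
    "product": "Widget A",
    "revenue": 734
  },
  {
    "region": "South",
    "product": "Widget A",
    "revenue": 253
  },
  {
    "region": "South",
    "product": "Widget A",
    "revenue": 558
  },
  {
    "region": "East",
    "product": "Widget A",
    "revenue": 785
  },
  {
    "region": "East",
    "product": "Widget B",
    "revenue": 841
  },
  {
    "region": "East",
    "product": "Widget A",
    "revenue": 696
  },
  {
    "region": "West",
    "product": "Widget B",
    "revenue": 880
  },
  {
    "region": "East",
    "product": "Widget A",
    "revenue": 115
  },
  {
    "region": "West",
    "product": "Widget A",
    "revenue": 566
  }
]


Pivot: region (rows) x product (columns) -> total revenue

     Widget A      Widget B    
East          1596           841  
South         1545             0  
West           566           880  

Highest: East / Widget A = $1596

East / Widget A = $1596


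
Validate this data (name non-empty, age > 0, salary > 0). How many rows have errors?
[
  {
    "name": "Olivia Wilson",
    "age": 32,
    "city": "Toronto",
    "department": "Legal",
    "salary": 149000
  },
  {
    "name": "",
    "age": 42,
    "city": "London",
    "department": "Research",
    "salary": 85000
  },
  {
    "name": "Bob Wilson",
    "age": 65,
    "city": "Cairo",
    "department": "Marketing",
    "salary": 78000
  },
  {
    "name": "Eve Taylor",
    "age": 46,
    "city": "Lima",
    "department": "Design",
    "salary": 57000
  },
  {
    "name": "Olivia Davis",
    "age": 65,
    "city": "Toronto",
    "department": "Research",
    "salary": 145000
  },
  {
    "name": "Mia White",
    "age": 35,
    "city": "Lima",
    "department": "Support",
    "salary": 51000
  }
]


Validating 6 records:
Rules: name non-empty, age > 0, salary > 0

  Row 1 (Olivia Wilson): OK
  Row 2 (???): empty name
  Row 3 (Bob Wilson): OK
  Row 4 (Eve Taylor): OK
  Row 5 (Olivia Davis): OK
  Row 6 (Mia White): OK

Total errors: 1

1 errors


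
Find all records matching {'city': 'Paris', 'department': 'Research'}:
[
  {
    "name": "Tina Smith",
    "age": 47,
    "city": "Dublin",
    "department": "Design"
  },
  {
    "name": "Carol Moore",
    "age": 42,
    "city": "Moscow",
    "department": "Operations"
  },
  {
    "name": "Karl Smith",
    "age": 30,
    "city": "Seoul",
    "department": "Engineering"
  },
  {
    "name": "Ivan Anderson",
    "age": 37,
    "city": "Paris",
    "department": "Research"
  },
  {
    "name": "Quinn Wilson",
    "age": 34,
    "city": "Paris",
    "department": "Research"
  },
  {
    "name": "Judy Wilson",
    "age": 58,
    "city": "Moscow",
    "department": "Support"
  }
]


Search criteria: {'city': 'Paris', 'department': 'Research'}

Checking 6 records:
  Tina Smith: {city: Dublin, department: Design}
  Carol Moore: {city: Moscow, department: Operations}
  Karl Smith: {city: Seoul, department: Engineering}
  Ivan Anderson: {city: Paris, department: Research} <-- MATCH
  Quinn Wilson: {city: Paris, department: Research} <-- MATCH
  Judy Wilson: {city: Moscow, department: Support}

Matches: ["Ivan Anderson", "Quinn Wilson"]

["Ivan Anderson", "Quinn Wilson"]


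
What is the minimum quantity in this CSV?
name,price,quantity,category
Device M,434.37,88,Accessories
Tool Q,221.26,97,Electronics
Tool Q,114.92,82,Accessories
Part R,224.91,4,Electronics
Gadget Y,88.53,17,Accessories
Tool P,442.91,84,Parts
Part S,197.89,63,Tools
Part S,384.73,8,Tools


Computing minimum quantity:
Values: [88, 97, 82, 4, 17, 84, 63, 8]
Min = 4

4


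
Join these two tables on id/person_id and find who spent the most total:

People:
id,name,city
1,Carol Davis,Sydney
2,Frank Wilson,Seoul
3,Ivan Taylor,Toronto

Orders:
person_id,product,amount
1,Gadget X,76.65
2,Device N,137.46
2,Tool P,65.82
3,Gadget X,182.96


Join on: people.id = orders.person_id

Joined rows:
  Carol Davis (Sydney) bought Gadget X for $76.65
  Frank Wilson (Seoul) bought Device N for $137.46
  Frank Wilson (Seoul) bought Tool P for $65.82
  Ivan Taylor (Toronto) bought Gadget X for $182.96

Total per person:
  Frank Wilson: $203.28
  Ivan Taylor: $182.96
  Carol Davis: $76.65

Top spender: Frank Wilson ($203.28)

Frank Wilson ($203.28)


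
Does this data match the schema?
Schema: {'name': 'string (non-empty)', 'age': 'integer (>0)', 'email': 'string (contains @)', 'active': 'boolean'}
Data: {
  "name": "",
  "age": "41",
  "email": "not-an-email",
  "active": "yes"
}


Validating each field against schema:
  name: FAIL ("" is an empty string)
  age: FAIL ("41" is not an integer)
  email: FAIL ("not-an-email" does not contain @)
  active: FAIL ("yes" is not a boolean)

Result: INVALID (4 errors: name, age, email, active)

INVALID (4 errors: name, age, email, active)


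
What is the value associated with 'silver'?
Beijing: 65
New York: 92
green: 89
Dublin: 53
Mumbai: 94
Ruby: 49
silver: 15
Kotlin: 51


Looking up key 'silver'
Value: 15

15


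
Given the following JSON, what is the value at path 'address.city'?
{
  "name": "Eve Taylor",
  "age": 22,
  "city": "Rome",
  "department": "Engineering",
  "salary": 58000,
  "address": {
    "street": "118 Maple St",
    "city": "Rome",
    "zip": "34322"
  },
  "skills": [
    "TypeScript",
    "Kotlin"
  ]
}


Query: address.city
Path: address -> city
Value: Rome

Rome


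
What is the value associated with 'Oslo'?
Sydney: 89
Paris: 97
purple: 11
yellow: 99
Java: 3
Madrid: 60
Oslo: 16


Looking up key 'Oslo'
Value: 16

16


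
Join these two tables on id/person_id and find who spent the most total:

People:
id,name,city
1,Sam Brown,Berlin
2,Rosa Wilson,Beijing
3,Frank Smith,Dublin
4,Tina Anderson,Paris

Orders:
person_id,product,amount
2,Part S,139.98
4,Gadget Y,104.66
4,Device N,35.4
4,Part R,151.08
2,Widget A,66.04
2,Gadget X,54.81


Join on: people.id = orders.person_id

Joined rows:
  Rosa Wilson (Beijing) bought Part S for $139.98
  Tina Anderson (Paris) bought Gadget Y for $104.66
  Tina Anderson (Paris) bought Device N for $35.4
  Tina Anderson (Paris) bought Part R for $151.08
  Rosa Wilson (Beijing) bought Widget A for $66.04
  Rosa Wilson (Beijing) bought Gadget X for $54.81

Total per person:
  Tina Anderson: $291.14
  Rosa Wilson: $260.83

Top spender: Tina Anderson ($291.14)

Tina Anderson ($291.14)


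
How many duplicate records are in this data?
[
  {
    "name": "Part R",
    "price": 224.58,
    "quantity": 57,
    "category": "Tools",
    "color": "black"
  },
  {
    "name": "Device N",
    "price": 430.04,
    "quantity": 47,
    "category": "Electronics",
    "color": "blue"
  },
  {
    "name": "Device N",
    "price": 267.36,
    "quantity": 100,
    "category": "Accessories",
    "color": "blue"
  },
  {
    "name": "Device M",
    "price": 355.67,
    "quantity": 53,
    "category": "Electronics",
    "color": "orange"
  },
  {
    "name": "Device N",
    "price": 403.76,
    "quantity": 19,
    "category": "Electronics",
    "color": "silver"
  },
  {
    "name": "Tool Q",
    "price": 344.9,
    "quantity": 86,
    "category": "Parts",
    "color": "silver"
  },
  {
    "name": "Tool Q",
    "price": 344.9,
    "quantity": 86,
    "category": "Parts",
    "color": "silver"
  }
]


Checking 7 records for duplicates:

  Row 1: Part R ($224.58, qty 57)
  Row 2: Device N ($430.04, qty 47)
  Row 3: Device N ($267.36, qty 100)
  Row 4: Device M ($355.67, qty 53)
  Row 5: Device N ($403.76, qty 19)
  Row 6: Tool Q ($344.9, qty 86)
  Row 7: Tool Q ($344.9, qty 86) <-- DUPLICATE

Duplicates found: 1
Unique records: 6

1 duplicates, 6 unique


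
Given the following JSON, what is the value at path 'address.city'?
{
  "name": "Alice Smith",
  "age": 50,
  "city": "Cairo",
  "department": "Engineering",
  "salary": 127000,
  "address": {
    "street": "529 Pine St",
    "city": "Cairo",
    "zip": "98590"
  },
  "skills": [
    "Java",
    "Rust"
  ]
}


Query: address.city
Path: address -> city
Value: Cairo

Cairo


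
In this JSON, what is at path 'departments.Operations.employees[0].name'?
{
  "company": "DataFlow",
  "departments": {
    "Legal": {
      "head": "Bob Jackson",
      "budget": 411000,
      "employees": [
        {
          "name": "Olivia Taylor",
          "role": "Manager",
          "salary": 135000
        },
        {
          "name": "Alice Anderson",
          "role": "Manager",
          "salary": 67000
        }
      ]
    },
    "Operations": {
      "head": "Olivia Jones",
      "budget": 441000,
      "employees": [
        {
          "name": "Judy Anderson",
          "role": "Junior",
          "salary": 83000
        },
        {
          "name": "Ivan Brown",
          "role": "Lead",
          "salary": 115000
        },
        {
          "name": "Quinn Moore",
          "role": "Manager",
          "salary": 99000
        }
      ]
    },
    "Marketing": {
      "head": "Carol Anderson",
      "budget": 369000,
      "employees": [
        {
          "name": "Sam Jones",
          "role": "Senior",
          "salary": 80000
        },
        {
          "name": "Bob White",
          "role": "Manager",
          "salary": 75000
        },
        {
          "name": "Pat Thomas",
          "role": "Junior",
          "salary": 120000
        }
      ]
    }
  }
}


Path: departments.Operations.employees[0].name

Navigate:
  -> departments
  -> Operations
  -> employees[0].name = 'Judy Anderson'

Judy Anderson


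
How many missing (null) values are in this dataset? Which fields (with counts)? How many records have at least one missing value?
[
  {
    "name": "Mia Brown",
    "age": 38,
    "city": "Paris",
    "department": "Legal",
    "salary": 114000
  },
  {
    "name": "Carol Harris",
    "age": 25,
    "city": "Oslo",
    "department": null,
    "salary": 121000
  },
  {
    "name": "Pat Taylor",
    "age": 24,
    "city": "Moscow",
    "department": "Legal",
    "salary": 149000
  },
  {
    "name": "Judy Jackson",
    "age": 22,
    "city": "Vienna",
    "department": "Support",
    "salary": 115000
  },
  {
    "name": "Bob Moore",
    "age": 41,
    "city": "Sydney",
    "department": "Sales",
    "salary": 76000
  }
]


Checking for missing (null) values in 5 records:

  Mia Brown: complete
  Carol Harris: department
  Pat Taylor: complete
  Judy Jackson: complete
  Bob Moore: complete

Per field:
  name: 0 missing
  age: 0 missing
  city: 0 missing
  department: 1 missing
  salary: 0 missing

Total missing values: 1
Records with any missing: 1

1 missing values (department: 1); 1 incomplete records


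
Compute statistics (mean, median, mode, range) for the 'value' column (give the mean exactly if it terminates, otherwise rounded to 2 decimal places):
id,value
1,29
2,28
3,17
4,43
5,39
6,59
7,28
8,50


Data: [29, 28, 17, 43, 39, 59, 28, 50]
Count: 8
Sum: 293
Mean: 293/8 = 36.625
Sorted: [17, 28, 28, 29, 39, 43, 50, 59]
Median: 34.0
Mode: 28 (2 times)
Range: 59 - 17 = 42
Min: 17, Max: 59

mean=36.625, median=34.0, mode=28, range=42


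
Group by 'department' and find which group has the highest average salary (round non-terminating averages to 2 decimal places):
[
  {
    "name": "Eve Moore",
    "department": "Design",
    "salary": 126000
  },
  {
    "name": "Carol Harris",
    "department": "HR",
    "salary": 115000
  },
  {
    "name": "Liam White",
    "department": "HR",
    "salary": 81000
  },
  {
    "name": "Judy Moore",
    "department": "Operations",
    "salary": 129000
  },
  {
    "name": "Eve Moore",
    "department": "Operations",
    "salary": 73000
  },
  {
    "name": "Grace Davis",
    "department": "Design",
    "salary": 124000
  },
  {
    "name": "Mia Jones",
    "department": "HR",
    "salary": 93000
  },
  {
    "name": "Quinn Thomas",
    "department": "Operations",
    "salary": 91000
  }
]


Group by: department

Groups:
  Design: 2 people, avg salary = 250000/2 = $125000
  HR: 3 people, avg salary = 289000/3 ≈ $96333.33
  Operations: 3 people, avg salary = 293000/3 ≈ $97666.67

Highest average salary: Design ($125000)

Design ($125000)


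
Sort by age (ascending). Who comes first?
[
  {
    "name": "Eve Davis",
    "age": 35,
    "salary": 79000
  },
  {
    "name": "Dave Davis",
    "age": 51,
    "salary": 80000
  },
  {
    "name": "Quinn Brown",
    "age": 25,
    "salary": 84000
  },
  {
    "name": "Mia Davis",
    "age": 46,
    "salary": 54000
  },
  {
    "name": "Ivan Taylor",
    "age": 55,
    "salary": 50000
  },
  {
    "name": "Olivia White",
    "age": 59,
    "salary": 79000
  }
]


Sort by: age (ascending)

Sorted order:
  1. Quinn Brown (age = 25)
  2. Eve Davis (age = 35)
  3. Mia Davis (age = 46)
  4. Dave Davis (age = 51)
  5. Ivan Taylor (age = 55)
  6. Olivia White (age = 59)

First: Quinn Brown

Quinn Brown


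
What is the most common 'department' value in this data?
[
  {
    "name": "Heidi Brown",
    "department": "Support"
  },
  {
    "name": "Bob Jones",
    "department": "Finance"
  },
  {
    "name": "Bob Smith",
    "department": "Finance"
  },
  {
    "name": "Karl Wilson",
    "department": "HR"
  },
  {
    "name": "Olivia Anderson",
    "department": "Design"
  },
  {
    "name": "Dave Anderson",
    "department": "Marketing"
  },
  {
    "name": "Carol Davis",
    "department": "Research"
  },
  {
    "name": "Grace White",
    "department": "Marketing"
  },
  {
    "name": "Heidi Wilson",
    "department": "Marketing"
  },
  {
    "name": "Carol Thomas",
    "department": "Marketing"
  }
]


Counting 'department' values across 10 records:

  Marketing: 4 ####
  Finance: 2 ##
  Support: 1 #
  HR: 1 #
  Design: 1 #
  Research: 1 #

Most common: Marketing (4 times)

Marketing (4 times)


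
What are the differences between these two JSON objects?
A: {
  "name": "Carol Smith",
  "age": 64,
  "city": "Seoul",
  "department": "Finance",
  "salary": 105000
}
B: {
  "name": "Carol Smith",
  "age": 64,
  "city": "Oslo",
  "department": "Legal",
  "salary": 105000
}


Comparing each field (in key order):
  name: same
  age: same
  city: DIFFERENT
  department: DIFFERENT
  salary: same
Differences:
  city: Seoul -> Oslo
  department: Finance -> Legal

2 field(s) changed

2 changes: city, department


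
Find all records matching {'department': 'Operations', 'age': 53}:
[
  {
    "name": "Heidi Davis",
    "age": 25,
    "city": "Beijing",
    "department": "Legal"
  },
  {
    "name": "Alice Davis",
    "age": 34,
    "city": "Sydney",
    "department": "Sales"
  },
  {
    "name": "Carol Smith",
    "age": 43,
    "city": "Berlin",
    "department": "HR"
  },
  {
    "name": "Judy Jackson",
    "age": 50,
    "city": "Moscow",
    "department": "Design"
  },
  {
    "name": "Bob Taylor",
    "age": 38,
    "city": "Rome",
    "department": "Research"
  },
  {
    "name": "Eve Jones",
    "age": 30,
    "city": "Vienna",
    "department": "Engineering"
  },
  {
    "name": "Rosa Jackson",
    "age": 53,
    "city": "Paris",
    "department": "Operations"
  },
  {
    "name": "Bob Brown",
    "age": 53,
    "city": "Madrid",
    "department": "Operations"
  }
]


Search criteria: {'department': 'Operations', 'age': 53}

Checking 8 records:
  Heidi Davis: {department: Legal, age: 25}
  Alice Davis: {department: Sales, age: 34}
  Carol Smith: {department: HR, age: 43}
  Judy Jackson: {department: Design, age: 50}
  Bob Taylor: {department: Research, age: 38}
  Eve Jones: {department: Engineering, age: 30}
  Rosa Jackson: {department: Operations, age: 53} <-- MATCH
  Bob Brown: {department: Operations, age: 53} <-- MATCH

Matches: ["Rosa Jackson", "Bob Brown"]

["Rosa Jackson", "Bob Brown"]


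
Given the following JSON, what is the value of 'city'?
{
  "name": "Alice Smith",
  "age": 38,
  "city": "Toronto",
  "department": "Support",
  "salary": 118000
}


Looking up field 'city'
Value: Toronto

Toronto


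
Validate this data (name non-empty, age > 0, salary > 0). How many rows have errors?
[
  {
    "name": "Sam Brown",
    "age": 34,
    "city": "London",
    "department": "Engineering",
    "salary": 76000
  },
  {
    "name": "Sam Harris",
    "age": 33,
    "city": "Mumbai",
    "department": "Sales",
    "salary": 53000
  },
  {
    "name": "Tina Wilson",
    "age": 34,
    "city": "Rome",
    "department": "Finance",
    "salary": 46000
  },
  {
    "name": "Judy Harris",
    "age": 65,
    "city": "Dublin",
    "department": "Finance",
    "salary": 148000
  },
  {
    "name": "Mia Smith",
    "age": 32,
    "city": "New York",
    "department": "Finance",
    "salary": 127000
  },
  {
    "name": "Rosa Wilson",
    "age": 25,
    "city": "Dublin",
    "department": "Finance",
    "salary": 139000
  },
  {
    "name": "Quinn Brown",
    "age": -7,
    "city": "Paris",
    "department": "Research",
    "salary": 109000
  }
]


Validating 7 records:
Rules: name non-empty, age > 0, salary > 0

  Row 1 (Sam Brown): OK
  Row 2 (Sam Harris): OK
  Row 3 (Tina Wilson): OK
  Row 4 (Judy Harris): OK
  Row 5 (Mia Smith): OK
  Row 6 (Rosa Wilson): OK
  Row 7 (Quinn Brown): negative age: -7

Total errors: 1

1 errors


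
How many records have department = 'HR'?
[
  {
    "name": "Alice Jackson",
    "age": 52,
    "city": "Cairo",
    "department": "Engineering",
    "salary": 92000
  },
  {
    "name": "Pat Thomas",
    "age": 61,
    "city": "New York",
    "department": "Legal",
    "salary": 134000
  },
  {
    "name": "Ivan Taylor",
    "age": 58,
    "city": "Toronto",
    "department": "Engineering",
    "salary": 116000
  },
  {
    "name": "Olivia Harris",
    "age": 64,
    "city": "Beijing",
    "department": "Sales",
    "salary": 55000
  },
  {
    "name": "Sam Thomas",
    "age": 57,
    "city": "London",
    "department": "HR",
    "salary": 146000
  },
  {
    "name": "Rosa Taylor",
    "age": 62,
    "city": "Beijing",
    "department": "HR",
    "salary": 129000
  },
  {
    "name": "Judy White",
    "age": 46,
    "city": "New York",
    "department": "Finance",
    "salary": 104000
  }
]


Data: 7 records
Condition: department = 'HR'

Checking each record:
  Alice Jackson: Engineering
  Pat Thomas: Legal
  Ivan Taylor: Engineering
  Olivia Harris: Sales
  Sam Thomas: HR MATCH
  Rosa Taylor: HR MATCH
  Judy White: Finance

Count: 2

2


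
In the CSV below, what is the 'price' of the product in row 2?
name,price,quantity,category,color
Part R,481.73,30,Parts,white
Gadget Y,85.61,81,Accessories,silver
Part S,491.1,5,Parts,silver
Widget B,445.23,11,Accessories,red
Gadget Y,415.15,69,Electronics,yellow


Query: Row 2 ('Gadget Y'), column 'price'
Value: 85.61

85.61


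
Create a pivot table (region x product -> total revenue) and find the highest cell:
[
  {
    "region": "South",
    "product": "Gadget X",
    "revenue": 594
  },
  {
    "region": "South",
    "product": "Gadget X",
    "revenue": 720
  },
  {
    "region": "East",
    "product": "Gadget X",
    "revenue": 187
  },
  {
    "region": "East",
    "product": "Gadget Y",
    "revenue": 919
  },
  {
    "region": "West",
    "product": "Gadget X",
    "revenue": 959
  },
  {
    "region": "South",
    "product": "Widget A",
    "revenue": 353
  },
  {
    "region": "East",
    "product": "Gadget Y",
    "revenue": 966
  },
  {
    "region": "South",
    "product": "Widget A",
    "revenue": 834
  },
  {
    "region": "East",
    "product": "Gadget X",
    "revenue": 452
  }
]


Pivot: region (rows) x product (columns) -> total revenue

     Gadget X      Gadget Y      Widget A    
East           639          1885             0  
South         1314             0          1187  
West           959             0             0  

Highest: East / Gadget Y = $1885

East / Gadget Y = $1885


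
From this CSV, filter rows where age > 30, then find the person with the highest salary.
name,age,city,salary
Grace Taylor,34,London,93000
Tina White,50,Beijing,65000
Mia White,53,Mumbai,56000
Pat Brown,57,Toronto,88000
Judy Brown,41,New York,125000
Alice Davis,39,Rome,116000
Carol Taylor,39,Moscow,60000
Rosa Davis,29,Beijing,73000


Filter: age > 30
Sort by: salary (descending)

Filtered records (7):
  Judy Brown, age 41, salary $125000
  Alice Davis, age 39, salary $116000
  Grace Taylor, age 34, salary $93000
  Pat Brown, age 57, salary $88000
  Tina White, age 50, salary $65000
  Carol Taylor, age 39, salary $60000
  Mia White, age 53, salary $56000

Highest salary: Judy Brown ($125000)

Judy Brown


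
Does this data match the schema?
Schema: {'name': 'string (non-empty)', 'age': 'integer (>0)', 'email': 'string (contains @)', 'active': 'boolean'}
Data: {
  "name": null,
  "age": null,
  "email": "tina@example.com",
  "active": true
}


Validating each field against schema:
  name: FAIL (null is not a string)
  age: FAIL (null is not an integer)
  email: OK (string with @)
  active: OK (boolean)

Result: INVALID (2 errors: name, age)

INVALID (2 errors: name, age)


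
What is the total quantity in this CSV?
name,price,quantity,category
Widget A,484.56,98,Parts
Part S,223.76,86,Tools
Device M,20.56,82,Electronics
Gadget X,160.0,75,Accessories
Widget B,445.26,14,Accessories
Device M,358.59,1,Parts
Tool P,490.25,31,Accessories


Computing total quantity:
Values: [98, 86, 82, 75, 14, 1, 31]
Sum = 387

387


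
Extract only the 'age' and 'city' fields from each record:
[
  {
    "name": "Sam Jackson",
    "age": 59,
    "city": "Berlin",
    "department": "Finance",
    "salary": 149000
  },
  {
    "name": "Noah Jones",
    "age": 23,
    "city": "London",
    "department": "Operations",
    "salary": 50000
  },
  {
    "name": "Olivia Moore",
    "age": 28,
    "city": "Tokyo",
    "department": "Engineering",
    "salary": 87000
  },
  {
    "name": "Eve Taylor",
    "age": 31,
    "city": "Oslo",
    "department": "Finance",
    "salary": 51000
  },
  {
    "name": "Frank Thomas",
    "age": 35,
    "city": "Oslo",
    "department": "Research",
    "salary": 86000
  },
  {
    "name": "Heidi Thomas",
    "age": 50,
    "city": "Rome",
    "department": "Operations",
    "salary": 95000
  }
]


Original: 6 records with fields: name, age, city, department, salary
Keep: ['age', 'city']
Drop: ['name', 'department', 'salary']
Result: 6 records, 2 fields each

[
  {
    "age": 59,
    "city": "Berlin"
  },
  {
    "age": 23,
    "city": "London"
  },
  {
    "age": 28,
    "city": "Tokyo"
  },
  {
    "age": 31,
    "city": "Oslo"
  },
  {
    "age": 35,
    "city": "Oslo"
  },
  {
    "age": 50,
    "city": "Rome"
  }
]


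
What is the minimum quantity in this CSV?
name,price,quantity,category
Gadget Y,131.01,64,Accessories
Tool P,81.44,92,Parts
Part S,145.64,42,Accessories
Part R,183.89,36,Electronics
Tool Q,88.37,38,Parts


Computing minimum quantity:
Values: [64, 92, 42, 36, 38]
Min = 36

36


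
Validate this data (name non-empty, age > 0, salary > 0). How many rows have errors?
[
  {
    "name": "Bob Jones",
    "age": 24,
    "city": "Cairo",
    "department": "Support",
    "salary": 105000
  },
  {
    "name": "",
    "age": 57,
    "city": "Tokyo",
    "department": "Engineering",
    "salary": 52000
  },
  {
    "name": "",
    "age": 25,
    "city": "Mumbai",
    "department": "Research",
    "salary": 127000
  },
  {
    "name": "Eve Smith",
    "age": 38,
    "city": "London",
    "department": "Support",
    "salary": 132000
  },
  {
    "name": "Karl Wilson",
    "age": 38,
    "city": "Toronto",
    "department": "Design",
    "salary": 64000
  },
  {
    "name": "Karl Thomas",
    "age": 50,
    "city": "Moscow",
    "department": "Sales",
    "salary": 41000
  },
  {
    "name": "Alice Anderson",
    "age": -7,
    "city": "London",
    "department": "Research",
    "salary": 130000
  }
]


Validating 7 records:
Rules: name non-empty, age > 0, salary > 0

  Row 1 (Bob Jones): OK
  Row 2 (???): empty name
  Row 3 (???): empty name
  Row 4 (Eve Smith): OK
  Row 5 (Karl Wilson): OK
  Row 6 (Karl Thomas): OK
  Row 7 (Alice Anderson): negative age: -7

Total errors: 3

3 errors


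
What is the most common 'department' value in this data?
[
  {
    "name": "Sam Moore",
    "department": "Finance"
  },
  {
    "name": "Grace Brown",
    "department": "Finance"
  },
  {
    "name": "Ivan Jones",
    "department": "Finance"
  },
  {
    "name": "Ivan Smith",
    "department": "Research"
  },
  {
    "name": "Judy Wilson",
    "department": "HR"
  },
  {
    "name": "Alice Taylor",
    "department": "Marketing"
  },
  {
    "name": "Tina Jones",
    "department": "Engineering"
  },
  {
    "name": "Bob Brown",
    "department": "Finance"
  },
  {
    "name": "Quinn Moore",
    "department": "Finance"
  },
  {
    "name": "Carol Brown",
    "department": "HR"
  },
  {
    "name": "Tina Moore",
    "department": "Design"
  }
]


Counting 'department' values across 11 records:

  Finance: 5 #####
  HR: 2 ##
  Research: 1 #
  Marketing: 1 #
  Engineering: 1 #
  Design: 1 #

Most common: Finance (5 times)

Finance (5 times)


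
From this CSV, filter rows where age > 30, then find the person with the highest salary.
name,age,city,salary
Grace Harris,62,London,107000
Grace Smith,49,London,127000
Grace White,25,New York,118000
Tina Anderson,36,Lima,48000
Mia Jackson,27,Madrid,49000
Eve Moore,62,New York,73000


Filter: age > 30
Sort by: salary (descending)

Filtered records (4):
  Grace Smith, age 49, salary $127000
  Grace Harris, age 62, salary $107000
  Eve Moore, age 62, salary $73000
  Tina Anderson, age 36, salary $48000

Highest salary: Grace Smith ($127000)

Grace Smith


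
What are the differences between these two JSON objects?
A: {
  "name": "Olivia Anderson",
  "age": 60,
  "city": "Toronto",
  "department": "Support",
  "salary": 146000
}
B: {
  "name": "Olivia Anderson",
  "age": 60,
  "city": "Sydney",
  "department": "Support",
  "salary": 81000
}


Comparing each field (in key order):
  name: same
  age: same
  city: DIFFERENT
  department: same
  salary: DIFFERENT
Differences:
  city: Toronto -> Sydney
  salary: 146000 -> 81000

2 field(s) changed

2 changes: city, salary


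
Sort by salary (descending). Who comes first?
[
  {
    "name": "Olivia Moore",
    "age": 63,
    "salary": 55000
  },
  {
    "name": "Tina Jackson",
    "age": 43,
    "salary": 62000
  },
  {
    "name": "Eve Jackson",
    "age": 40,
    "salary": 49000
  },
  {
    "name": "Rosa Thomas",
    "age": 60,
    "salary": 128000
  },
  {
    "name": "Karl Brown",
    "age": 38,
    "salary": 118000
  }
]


Sort by: salary (descending)

Sorted order:
  1. Rosa Thomas (salary = 128000)
  2. Karl Brown (salary = 118000)
  3. Tina Jackson (salary = 62000)
  4. Olivia Moore (salary = 55000)
  5. Eve Jackson (salary = 49000)

First: Rosa Thomas

Rosa Thomas


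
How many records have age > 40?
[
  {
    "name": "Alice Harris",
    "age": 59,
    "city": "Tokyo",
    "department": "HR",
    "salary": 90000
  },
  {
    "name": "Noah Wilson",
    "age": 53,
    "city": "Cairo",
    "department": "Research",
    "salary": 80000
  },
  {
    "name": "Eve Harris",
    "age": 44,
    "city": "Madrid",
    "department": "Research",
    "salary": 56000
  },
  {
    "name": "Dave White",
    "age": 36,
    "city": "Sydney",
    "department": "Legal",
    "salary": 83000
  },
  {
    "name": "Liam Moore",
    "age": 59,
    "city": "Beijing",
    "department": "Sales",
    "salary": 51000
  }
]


Data: 5 records
Condition: age > 40

Checking each record:
  Alice Harris: 59 MATCH
  Noah Wilson: 53 MATCH
  Eve Harris: 44 MATCH
  Dave White: 36
  Liam Moore: 59 MATCH

Count: 4

4


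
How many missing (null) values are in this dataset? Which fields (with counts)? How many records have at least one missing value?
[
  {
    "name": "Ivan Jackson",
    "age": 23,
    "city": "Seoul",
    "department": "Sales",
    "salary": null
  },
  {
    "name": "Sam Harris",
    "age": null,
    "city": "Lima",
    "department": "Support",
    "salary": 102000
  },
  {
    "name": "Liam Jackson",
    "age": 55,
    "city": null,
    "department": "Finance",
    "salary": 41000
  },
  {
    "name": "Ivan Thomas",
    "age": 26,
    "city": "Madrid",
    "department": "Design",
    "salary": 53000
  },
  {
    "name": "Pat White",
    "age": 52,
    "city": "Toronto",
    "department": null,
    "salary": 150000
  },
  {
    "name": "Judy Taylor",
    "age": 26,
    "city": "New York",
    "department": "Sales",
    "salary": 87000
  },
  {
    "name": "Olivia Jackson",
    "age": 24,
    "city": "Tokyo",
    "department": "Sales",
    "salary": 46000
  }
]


Checking for missing (null) values in 7 records:

  Ivan Jackson: salary
  Sam Harris: age
  Liam Jackson: city
  Ivan Thomas: complete
  Pat White: department
  Judy Taylor: complete
  Olivia Jackson: complete

Per field:
  name: 0 missing
  age: 1 missing
  city: 1 missing
  department: 1 missing
  salary: 1 missing

Total missing values: 4
Records with any missing: 4

4 missing values (age: 1, city: 1, department: 1, salary: 1); 4 incomplete records


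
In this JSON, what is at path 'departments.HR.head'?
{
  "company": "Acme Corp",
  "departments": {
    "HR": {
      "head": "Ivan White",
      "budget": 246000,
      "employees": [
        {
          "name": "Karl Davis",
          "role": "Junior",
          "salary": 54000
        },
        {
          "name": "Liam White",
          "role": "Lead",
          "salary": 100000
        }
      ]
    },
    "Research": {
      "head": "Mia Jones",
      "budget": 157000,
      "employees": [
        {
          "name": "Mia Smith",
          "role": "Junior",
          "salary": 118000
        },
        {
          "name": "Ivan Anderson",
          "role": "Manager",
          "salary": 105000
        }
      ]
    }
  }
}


Path: departments.HR.head

Navigate:
  -> departments
  -> HR
  -> head = 'Ivan White'

Ivan White


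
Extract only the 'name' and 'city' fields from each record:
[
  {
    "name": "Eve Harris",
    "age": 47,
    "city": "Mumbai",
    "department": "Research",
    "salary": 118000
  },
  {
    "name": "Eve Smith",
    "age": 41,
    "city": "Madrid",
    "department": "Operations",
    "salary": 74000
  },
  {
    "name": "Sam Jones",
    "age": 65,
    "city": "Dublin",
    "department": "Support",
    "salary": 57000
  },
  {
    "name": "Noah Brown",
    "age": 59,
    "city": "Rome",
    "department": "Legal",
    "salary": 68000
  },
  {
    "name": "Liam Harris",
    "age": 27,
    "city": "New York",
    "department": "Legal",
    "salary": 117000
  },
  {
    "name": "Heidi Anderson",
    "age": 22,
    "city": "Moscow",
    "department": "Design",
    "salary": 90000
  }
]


Original: 6 records with fields: name, age, city, department, salary
Keep: ['name', 'city']
Drop: ['age', 'department', 'salary']
Result: 6 records, 2 fields each

[
  {
    "name": "Eve Harris",
    "city": "Mumbai"
  },
  {
    "name": "Eve Smith",
    "city": "Madrid"
  },
  {
    "name": "Sam Jones",
    "city": "Dublin"
  },
  {
    "name": "Noah Brown",
    "city": "Rome"
  },
  {
    "name": "Liam Harris",
    "city": "New York"
  },
  {
    "name": "Heidi Anderson",
    "city": "Moscow"
  }
]


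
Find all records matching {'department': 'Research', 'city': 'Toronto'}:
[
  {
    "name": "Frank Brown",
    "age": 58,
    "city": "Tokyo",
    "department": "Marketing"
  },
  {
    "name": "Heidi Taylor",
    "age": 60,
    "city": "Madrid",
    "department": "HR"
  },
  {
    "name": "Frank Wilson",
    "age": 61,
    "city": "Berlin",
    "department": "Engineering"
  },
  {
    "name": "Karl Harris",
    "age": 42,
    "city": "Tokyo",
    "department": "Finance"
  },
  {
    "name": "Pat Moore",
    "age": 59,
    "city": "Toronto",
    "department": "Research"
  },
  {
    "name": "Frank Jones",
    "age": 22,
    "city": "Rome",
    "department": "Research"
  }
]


Search criteria: {'department': 'Research', 'city': 'Toronto'}

Checking 6 records:
  Frank Brown: {department: Marketing, city: Tokyo}
  Heidi Taylor: {department: HR, city: Madrid}
  Frank Wilson: {department: Engineering, city: Berlin}
  Karl Harris: {department: Finance, city: Tokyo}
  Pat Moore: {department: Research, city: Toronto} <-- MATCH
  Frank Jones: {department: Research, city: Rome}

Matches: ["Pat Moore"]

["Pat Moore"]


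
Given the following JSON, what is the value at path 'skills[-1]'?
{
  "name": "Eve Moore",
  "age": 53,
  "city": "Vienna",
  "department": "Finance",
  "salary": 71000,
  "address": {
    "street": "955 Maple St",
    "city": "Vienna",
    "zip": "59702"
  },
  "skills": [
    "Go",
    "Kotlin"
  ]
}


Query: skills[-1]
Path: skills -> last element
Value: Kotlin

Kotlin


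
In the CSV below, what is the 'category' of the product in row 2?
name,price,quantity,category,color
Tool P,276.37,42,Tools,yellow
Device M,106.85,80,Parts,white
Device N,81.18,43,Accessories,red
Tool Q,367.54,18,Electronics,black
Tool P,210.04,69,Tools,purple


Query: Row 2 ('Device M'), column 'category'
Value: Parts

Parts


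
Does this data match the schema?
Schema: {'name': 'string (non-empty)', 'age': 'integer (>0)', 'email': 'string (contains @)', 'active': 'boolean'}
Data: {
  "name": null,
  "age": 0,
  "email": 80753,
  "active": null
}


Validating each field against schema:
  name: FAIL (null is not a string)
  age: FAIL (0 is not > 0)
  email: FAIL (80753 is not a string)
  active: FAIL (null is not a boolean)

Result: INVALID (4 errors: name, age, email, active)

INVALID (4 errors: name, age, email, active)


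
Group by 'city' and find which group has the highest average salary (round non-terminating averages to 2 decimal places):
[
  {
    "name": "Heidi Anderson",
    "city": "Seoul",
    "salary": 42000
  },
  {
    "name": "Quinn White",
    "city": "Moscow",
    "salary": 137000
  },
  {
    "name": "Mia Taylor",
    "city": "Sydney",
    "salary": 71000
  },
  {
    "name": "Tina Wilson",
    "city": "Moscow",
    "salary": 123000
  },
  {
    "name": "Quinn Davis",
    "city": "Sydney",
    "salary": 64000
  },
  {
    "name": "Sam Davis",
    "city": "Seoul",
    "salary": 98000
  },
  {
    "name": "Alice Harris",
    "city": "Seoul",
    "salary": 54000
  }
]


Group by: city

Groups:
  Moscow: 2 people, avg salary = 260000/2 = $130000
  Seoul: 3 people, avg salary = 194000/3 ≈ $64666.67
  Sydney: 2 people, avg salary = 135000/2 = $67500

Highest average salary: Moscow ($130000)

Moscow ($130000)
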